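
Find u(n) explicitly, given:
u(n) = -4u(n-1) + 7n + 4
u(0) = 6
First-order linear with linear forcing.
Homogeneous solution: u_h(n) = A·(-4)^n.
Try particular u_p(n) = pn + q. Substituting:
  pn + q = -4(p(n-1) + q) + 7n + 4.
Matching the n-coefficient: p = -4p + 7 ⇒ p = \frac{7}{5}.
Matching constants: q = 4p - 4q + 4 ⇒ q = \frac{48}{25}.
General: u(n) = A·(-4)^n + \frac{7 n}{5} + \frac{48}{25}.
Apply u(0) = 6: A + \frac{48}{25} = 6 ⇒ A = \frac{102}{25}.
So u(n) = \frac{102 \left(-4\right)^{n}}{25} + \frac{7 n}{5} + \frac{48}{25}.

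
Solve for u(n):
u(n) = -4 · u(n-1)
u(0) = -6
Pure geometric recurrence with ratio -4.
By induction u(n) = u(0) · (-4)^n = - 6 \left(-4\right)^{n}.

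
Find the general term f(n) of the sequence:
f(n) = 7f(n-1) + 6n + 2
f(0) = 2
First-order linear with linear forcing.
Homogeneous solution: f_h(n) = A·(7)^n.
Try particular f_p(n) = pn + q. Substituting:
  pn + q = 7(p(n-1) + q) + 6n + 2.
Matching the n-coefficient: p = 7p + 6 ⇒ p = -1.
Matching constants: q = -7p + 7q + 2 ⇒ q = - \frac{3}{2}.
General: f(n) = A·(7)^n - n - \frac{3}{2}.
Apply f(0) = 2: A - \frac{3}{2} = 2 ⇒ A = \frac{7}{2}.
So f(n) = \frac{7 \cdot 7^{n}}{2} - n - \frac{3}{2}.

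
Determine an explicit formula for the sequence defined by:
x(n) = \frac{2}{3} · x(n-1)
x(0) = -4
Pure geometric recurrence with ratio \frac{2}{3}.
By induction x(n) = x(0) · (\frac{2}{3})^n = - 4 \left(\frac{2}{3}\right)^{n}.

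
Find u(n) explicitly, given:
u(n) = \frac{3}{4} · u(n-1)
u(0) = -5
Pure geometric recurrence with ratio \frac{3}{4}.
By induction u(n) = u(0) · (\frac{3}{4})^n = - 5 \left(\frac{3}{4}\right)^{n}.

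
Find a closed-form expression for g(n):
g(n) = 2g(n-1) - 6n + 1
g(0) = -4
First-order linear with linear forcing.
Homogeneous solution: g_h(n) = A·(2)^n.
Try particular g_p(n) = pn + q. Substituting:
  pn + q = 2(p(n-1) + q) - 6n + 1.
Matching the n-coefficient: p = 2p - 6 ⇒ p = 6.
Matching constants: q = -2p + 2q + 1 ⇒ q = 11.
General: g(n) = A·(2)^n + 6 n + 11.
Apply g(0) = -4: A + 11 = -4 ⇒ A = -15.
So g(n) = - 15 \cdot 2^{n} + 6 n + 11.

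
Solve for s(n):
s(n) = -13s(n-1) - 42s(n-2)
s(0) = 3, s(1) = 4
Characteristic equation: x² + 13x + 42 = 0, which factors as (x - (-7))(x - (-6)) = 0.
Roots r₁ = -7, r₂ = -6 (distinct).
General solution: s(n) = A·(-7)^n + B·(-6)^n.
From s(0) = 3: A + B = 3.
From s(1) = 4: -7A - 6B = 4.
Solving: A = -22, B = 25.
So s(n) = 25 \left(-6\right)^{n} - 22 \left(-7\right)^{n}.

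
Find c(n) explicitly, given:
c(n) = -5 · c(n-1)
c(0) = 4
Pure geometric recurrence with ratio -5.
By induction c(n) = c(0) · (-5)^n = 4 \left(-5\right)^{n}.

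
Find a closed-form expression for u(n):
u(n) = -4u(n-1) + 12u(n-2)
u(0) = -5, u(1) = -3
Characteristic equation: x² + 4x - 12 = 0, which factors as (x - (-6))(x - (2)) = 0.
Roots r₁ = -6, r₂ = 2 (distinct).
General solution: u(n) = A·(-6)^n + B·(2)^n.
From u(0) = -5: A + B = -5.
From u(1) = -3: -6A + 2B = -3.
Solving: A = - \frac{7}{8}, B = - \frac{33}{8}.
So u(n) = - \frac{7 \left(-6\right)^{n}}{8} - \frac{33 \cdot 2^{n}}{8}.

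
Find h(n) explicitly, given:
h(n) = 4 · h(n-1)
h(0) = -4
Pure geometric recurrence with ratio 4.
By induction h(n) = h(0) · (4)^n = - 4 \cdot 4^{n}.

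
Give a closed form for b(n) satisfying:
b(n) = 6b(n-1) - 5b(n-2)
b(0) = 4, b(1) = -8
Characteristic equation: x² - 6x + 5 = 0, which factors as (x - (1))(x - (5)) = 0.
Roots r₁ = 1, r₂ = 5 (distinct).
General solution: b(n) = A·(1)^n + B·(5)^n.
From b(0) = 4: A + B = 4.
From b(1) = -8: A + 5B = -8.
Solving: A = 7, B = -3.
So b(n) = 7 - 3 \cdot 5^{n}.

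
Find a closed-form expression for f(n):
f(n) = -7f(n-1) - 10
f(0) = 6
First-order linear non-homogeneous.
Homogeneous solution: f_h(n) = A·(-7)^n.
Try constant particular solution f_p = K: K = -7K - 10 ⇒ K = - \frac{5}{4}.
General: f(n) = A·(-7)^n - \frac{5}{4}.
Apply f(0) = 6: A - \frac{5}{4} = 6 ⇒ A = \frac{29}{4}.
So f(n) = \frac{29 \left(-7\right)^{n}}{4} - \frac{5}{4}.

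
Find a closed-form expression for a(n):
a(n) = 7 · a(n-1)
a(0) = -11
Pure geometric recurrence with ratio 7.
By induction a(n) = a(0) · (7)^n = - 11 \cdot 7^{n}.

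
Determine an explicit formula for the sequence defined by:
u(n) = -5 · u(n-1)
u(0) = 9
Pure geometric recurrence with ratio -5.
By induction u(n) = u(0) · (-5)^n = 9 \left(-5\right)^{n}.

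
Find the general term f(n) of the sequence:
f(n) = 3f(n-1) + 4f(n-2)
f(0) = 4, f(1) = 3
Characteristic equation: x² - 3x - 4 = 0, which factors as (x - (-1))(x - (4)) = 0.
Roots r₁ = -1, r₂ = 4 (distinct).
General solution: f(n) = A·(-1)^n + B·(4)^n.
From f(0) = 4: A + B = 4.
From f(1) = 3: -A + 4B = 3.
Solving: A = \frac{13}{5}, B = \frac{7}{5}.
So f(n) = \frac{13 \left(-1\right)^{n}}{5} + \frac{7 \cdot 4^{n}}{5}.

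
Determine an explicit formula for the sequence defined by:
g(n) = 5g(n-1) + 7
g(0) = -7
First-order linear non-homogeneous.
Homogeneous solution: g_h(n) = A·(5)^n.
Try constant particular solution g_p = K: K = 5K + 7 ⇒ K = - \frac{7}{4}.
General: g(n) = A·(5)^n - \frac{7}{4}.
Apply g(0) = -7: A - \frac{7}{4} = -7 ⇒ A = - \frac{21}{4}.
So g(n) = - \frac{21 \cdot 5^{n}}{4} - \frac{7}{4}.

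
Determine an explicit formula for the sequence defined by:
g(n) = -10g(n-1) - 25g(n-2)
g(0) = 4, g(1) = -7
Characteristic equation: x² + 10x + 25 = 0, which is (x - (-5))².
Repeated root r = -5.
General solution: g(n) = (A + Bn)·(-5)^n.
From g(0) = 4: A = 4.
From g(1) = -7: (A + B)·(-5) = -7 ⇒ B = - \frac{13}{5}.
So g(n) = \left(4 - \frac{13 n}{5}\right) \cdot (-5)^n.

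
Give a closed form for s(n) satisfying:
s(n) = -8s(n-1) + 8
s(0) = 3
First-order linear non-homogeneous.
Homogeneous solution: s_h(n) = A·(-8)^n.
Try constant particular solution s_p = K: K = -8K + 8 ⇒ K = \frac{8}{9}.
General: s(n) = A·(-8)^n + \frac{8}{9}.
Apply s(0) = 3: A + \frac{8}{9} = 3 ⇒ A = \frac{19}{9}.
So s(n) = \frac{19 \left(-8\right)^{n}}{9} + \frac{8}{9}.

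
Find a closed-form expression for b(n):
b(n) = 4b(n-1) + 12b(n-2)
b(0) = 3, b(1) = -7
Characteristic equation: x² - 4x - 12 = 0, which factors as (x - (6))(x - (-2)) = 0.
Roots r₁ = 6, r₂ = -2 (distinct).
General solution: b(n) = A·(6)^n + B·(-2)^n.
From b(0) = 3: A + B = 3.
From b(1) = -7: 6A - 2B = -7.
Solving: A = - \frac{1}{8}, B = \frac{25}{8}.
So b(n) = \frac{25 \left(-2\right)^{n}}{8} - \frac{6^{n}}{8}.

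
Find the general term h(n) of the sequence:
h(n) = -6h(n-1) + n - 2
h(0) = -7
First-order linear with linear forcing.
Homogeneous solution: h_h(n) = A·(-6)^n.
Try particular h_p(n) = pn + q. Substituting:
  pn + q = -6(p(n-1) + q) + n - 2.
Matching the n-coefficient: p = -6p + 1 ⇒ p = \frac{1}{7}.
Matching constants: q = 6p - 6q - 2 ⇒ q = - \frac{8}{49}.
General: h(n) = A·(-6)^n + \frac{n}{7} - \frac{8}{49}.
Apply h(0) = -7: A - \frac{8}{49} = -7 ⇒ A = - \frac{335}{49}.
So h(n) = - \frac{335 \left(-6\right)^{n}}{49} + \frac{n}{7} - \frac{8}{49}.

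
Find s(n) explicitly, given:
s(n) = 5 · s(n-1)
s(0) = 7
Pure geometric recurrence with ratio 5.
By induction s(n) = s(0) · (5)^n = 7 \cdot 5^{n}.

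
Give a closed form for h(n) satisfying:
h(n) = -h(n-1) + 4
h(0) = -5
First-order linear non-homogeneous.
Homogeneous solution: h_h(n) = A·(-1)^n.
Try constant particular solution h_p = K: K = -K + 4 ⇒ K = 2.
General: h(n) = A·(-1)^n + 2.
Apply h(0) = -5: A + 2 = -5 ⇒ A = -7.
So h(n) = 2 - 7 \left(-1\right)^{n}.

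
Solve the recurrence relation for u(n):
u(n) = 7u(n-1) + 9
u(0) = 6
First-order linear non-homogeneous.
Homogeneous solution: u_h(n) = A·(7)^n.
Try constant particular solution u_p = K: K = 7K + 9 ⇒ K = - \frac{3}{2}.
General: u(n) = A·(7)^n - \frac{3}{2}.
Apply u(0) = 6: A - \frac{3}{2} = 6 ⇒ A = \frac{15}{2}.
So u(n) = \frac{15 \cdot 7^{n}}{2} - \frac{3}{2}.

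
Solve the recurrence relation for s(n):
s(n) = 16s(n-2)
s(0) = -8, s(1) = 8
Characteristic equation: x² - 16 = 0, which factors as (x - (-4))(x - (4)) = 0.
Roots r₁ = -4, r₂ = 4 (distinct).
General solution: s(n) = A·(-4)^n + B·(4)^n.
From s(0) = -8: A + B = -8.
From s(1) = 8: -4A + 4B = 8.
Solving: A = -5, B = -3.
So s(n) = - 5 \left(-4\right)^{n} - 3 \cdot 4^{n}.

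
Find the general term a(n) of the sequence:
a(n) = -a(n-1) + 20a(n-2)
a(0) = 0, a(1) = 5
Characteristic equation: x² + x - 20 = 0, which factors as (x - (-5))(x - (4)) = 0.
Roots r₁ = -5, r₂ = 4 (distinct).
General solution: a(n) = A·(-5)^n + B·(4)^n.
From a(0) = 0: A + B = 0.
From a(1) = 5: -5A + 4B = 5.
Solving: A = - \frac{5}{9}, B = \frac{5}{9}.
So a(n) = - \frac{5 \left(-5\right)^{n}}{9} + \frac{5 \cdot 4^{n}}{9}.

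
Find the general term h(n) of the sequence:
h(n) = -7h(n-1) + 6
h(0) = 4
First-order linear non-homogeneous.
Homogeneous solution: h_h(n) = A·(-7)^n.
Try constant particular solution h_p = K: K = -7K + 6 ⇒ K = \frac{3}{4}.
General: h(n) = A·(-7)^n + \frac{3}{4}.
Apply h(0) = 4: A + \frac{3}{4} = 4 ⇒ A = \frac{13}{4}.
So h(n) = \frac{13 \left(-7\right)^{n}}{4} + \frac{3}{4}.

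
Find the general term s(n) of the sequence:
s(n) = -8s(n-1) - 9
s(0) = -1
First-order linear non-homogeneous.
Homogeneous solution: s_h(n) = A·(-8)^n.
Try constant particular solution s_p = K: K = -8K - 9 ⇒ K = -1.
General: s(n) = A·(-8)^n - 1.
Apply s(0) = -1: A - 1 = -1 ⇒ A = 0.
So s(n) = -1.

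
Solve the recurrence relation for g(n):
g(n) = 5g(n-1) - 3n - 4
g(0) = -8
First-order linear with linear forcing.
Homogeneous solution: g_h(n) = A·(5)^n.
Try particular g_p(n) = pn + q. Substituting:
  pn + q = 5(p(n-1) + q) - 3n - 4.
Matching the n-coefficient: p = 5p - 3 ⇒ p = \frac{3}{4}.
Matching constants: q = -5p + 5q - 4 ⇒ q = \frac{31}{16}.
General: g(n) = A·(5)^n + \frac{3 n}{4} + \frac{31}{16}.
Apply g(0) = -8: A + \frac{31}{16} = -8 ⇒ A = - \frac{159}{16}.
So g(n) = - \frac{159 \cdot 5^{n}}{16} + \frac{3 n}{4} + \frac{31}{16}.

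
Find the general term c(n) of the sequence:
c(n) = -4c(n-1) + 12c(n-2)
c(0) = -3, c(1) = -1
Characteristic equation: x² + 4x - 12 = 0, which factors as (x - (2))(x - (-6)) = 0.
Roots r₁ = 2, r₂ = -6 (distinct).
General solution: c(n) = A·(2)^n + B·(-6)^n.
From c(0) = -3: A + B = -3.
From c(1) = -1: 2A - 6B = -1.
Solving: A = - \frac{19}{8}, B = - \frac{5}{8}.
So c(n) = - \frac{5 \left(-6\right)^{n}}{8} - \frac{19 \cdot 2^{n}}{8}.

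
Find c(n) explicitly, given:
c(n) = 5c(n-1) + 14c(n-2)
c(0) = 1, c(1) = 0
Characteristic equation: x² - 5x - 14 = 0, which factors as (x - (7))(x - (-2)) = 0.
Roots r₁ = 7, r₂ = -2 (distinct).
General solution: c(n) = A·(7)^n + B·(-2)^n.
From c(0) = 1: A + B = 1.
From c(1) = 0: 7A - 2B = 0.
Solving: A = \frac{2}{9}, B = \frac{7}{9}.
So c(n) = \frac{7 \left(-2\right)^{n}}{9} + \frac{2 \cdot 7^{n}}{9}.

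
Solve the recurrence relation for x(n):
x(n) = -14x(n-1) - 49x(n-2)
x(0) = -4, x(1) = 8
Characteristic equation: x² + 14x + 49 = 0, which is (x - (-7))².
Repeated root r = -7.
General solution: x(n) = (A + Bn)·(-7)^n.
From x(0) = -4: A = -4.
From x(1) = 8: (A + B)·(-7) = 8 ⇒ B = \frac{20}{7}.
So x(n) = \left(\frac{20 n}{7} - 4\right) \cdot (-7)^n.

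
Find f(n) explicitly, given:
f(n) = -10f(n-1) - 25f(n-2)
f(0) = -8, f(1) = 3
Characteristic equation: x² + 10x + 25 = 0, which is (x - (-5))².
Repeated root r = -5.
General solution: f(n) = (A + Bn)·(-5)^n.
From f(0) = -8: A = -8.
From f(1) = 3: (A + B)·(-5) = 3 ⇒ B = \frac{37}{5}.
So f(n) = \left(\frac{37 n}{5} - 8\right) \cdot (-5)^n.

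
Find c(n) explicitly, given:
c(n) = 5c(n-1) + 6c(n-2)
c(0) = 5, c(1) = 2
Characteristic equation: x² - 5x - 6 = 0, which factors as (x - (6))(x - (-1)) = 0.
Roots r₁ = 6, r₂ = -1 (distinct).
General solution: c(n) = A·(6)^n + B·(-1)^n.
From c(0) = 5: A + B = 5.
From c(1) = 2: 6A - B = 2.
Solving: A = 1, B = 4.
So c(n) = 4 \left(-1\right)^{n} + 6^{n}.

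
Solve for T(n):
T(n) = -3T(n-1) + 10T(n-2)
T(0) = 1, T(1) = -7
Characteristic equation: x² + 3x - 10 = 0, which factors as (x - (-5))(x - (2)) = 0.
Roots r₁ = -5, r₂ = 2 (distinct).
General solution: T(n) = A·(-5)^n + B·(2)^n.
From T(0) = 1: A + B = 1.
From T(1) = -7: -5A + 2B = -7.
Solving: A = \frac{9}{7}, B = - \frac{2}{7}.
So T(n) = \frac{9 \left(-5\right)^{n}}{7} - \frac{2 \cdot 2^{n}}{7}.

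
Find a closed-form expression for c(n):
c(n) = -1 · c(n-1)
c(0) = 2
Pure geometric recurrence with ratio -1.
By induction c(n) = c(0) · (-1)^n = 2 \left(-1\right)^{n}.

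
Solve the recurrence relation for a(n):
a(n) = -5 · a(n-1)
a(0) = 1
Pure geometric recurrence with ratio -5.
By induction a(n) = a(0) · (-5)^n = \left(-5\right)^{n}.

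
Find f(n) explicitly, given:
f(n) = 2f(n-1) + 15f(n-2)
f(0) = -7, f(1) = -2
Characteristic equation: x² - 2x - 15 = 0, which factors as (x - (-3))(x - (5)) = 0.
Roots r₁ = -3, r₂ = 5 (distinct).
General solution: f(n) = A·(-3)^n + B·(5)^n.
From f(0) = -7: A + B = -7.
From f(1) = -2: -3A + 5B = -2.
Solving: A = - \frac{33}{8}, B = - \frac{23}{8}.
So f(n) = - \frac{33 \left(-3\right)^{n}}{8} - \frac{23 \cdot 5^{n}}{8}.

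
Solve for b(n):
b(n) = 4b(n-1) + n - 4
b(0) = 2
First-order linear with linear forcing.
Homogeneous solution: b_h(n) = A·(4)^n.
Try particular b_p(n) = pn + q. Substituting:
  pn + q = 4(p(n-1) + q) + n - 4.
Matching the n-coefficient: p = 4p + 1 ⇒ p = - \frac{1}{3}.
Matching constants: q = -4p + 4q - 4 ⇒ q = \frac{8}{9}.
General: b(n) = A·(4)^n - \frac{n}{3} + \frac{8}{9}.
Apply b(0) = 2: A + \frac{8}{9} = 2 ⇒ A = \frac{10}{9}.
So b(n) = \frac{10 \cdot 4^{n}}{9} - \frac{n}{3} + \frac{8}{9}.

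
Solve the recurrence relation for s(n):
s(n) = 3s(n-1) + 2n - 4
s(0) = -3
First-order linear with linear forcing.
Homogeneous solution: s_h(n) = A·(3)^n.
Try particular s_p(n) = pn + q. Substituting:
  pn + q = 3(p(n-1) + q) + 2n - 4.
Matching the n-coefficient: p = 3p + 2 ⇒ p = -1.
Matching constants: q = -3p + 3q - 4 ⇒ q = \frac{1}{2}.
General: s(n) = A·(3)^n - n + \frac{1}{2}.
Apply s(0) = -3: A + \frac{1}{2} = -3 ⇒ A = - \frac{7}{2}.
So s(n) = - \frac{7 \cdot 3^{n}}{2} - n + \frac{1}{2}.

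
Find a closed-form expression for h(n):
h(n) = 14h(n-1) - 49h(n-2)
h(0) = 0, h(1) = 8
Characteristic equation: x² - 14x + 49 = 0, which is (x - (7))².
Repeated root r = 7.
General solution: h(n) = (A + Bn)·(7)^n.
From h(0) = 0: A = 0.
From h(1) = 8: (A + B)·(7) = 8 ⇒ B = \frac{8}{7}.
So h(n) = \left(\frac{8 n}{7}\right) \cdot (7)^n.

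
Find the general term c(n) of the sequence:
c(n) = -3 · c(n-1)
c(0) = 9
Pure geometric recurrence with ratio -3.
By induction c(n) = c(0) · (-3)^n = 9 \left(-3\right)^{n}.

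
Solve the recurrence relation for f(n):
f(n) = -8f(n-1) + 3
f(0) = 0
First-order linear non-homogeneous.
Homogeneous solution: f_h(n) = A·(-8)^n.
Try constant particular solution f_p = K: K = -8K + 3 ⇒ K = \frac{1}{3}.
General: f(n) = A·(-8)^n + \frac{1}{3}.
Apply f(0) = 0: A + \frac{1}{3} = 0 ⇒ A = - \frac{1}{3}.
So f(n) = \frac{1}{3} - \frac{\left(-8\right)^{n}}{3}.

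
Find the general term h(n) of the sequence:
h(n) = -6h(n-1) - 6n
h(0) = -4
First-order linear with linear forcing.
Homogeneous solution: h_h(n) = A·(-6)^n.
Try particular h_p(n) = pn + q. Substituting:
  pn + q = -6(p(n-1) + q) - 6n.
Matching the n-coefficient: p = -6p - 6 ⇒ p = - \frac{6}{7}.
Matching constants: q = 6p - 6q ⇒ q = - \frac{36}{49}.
General: h(n) = A·(-6)^n - \frac{6 n}{7} - \frac{36}{49}.
Apply h(0) = -4: A - \frac{36}{49} = -4 ⇒ A = - \frac{160}{49}.
So h(n) = - \frac{160 \left(-6\right)^{n}}{49} - \frac{6 n}{7} - \frac{36}{49}.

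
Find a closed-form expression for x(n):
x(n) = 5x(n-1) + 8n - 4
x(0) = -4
First-order linear with linear forcing.
Homogeneous solution: x_h(n) = A·(5)^n.
Try particular x_p(n) = pn + q. Substituting:
  pn + q = 5(p(n-1) + q) + 8n - 4.
Matching the n-coefficient: p = 5p + 8 ⇒ p = -2.
Matching constants: q = -5p + 5q - 4 ⇒ q = - \frac{3}{2}.
General: x(n) = A·(5)^n - 2 n - \frac{3}{2}.
Apply x(0) = -4: A - \frac{3}{2} = -4 ⇒ A = - \frac{5}{2}.
So x(n) = - \frac{5 \cdot 5^{n}}{2} - 2 n - \frac{3}{2}.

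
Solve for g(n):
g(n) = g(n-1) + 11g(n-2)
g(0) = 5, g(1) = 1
Characteristic equation: x² - x - 11 = 0.
Discriminant Δ = (1)² + 4·(11) = 45.
Roots r₁,₂ = (1 ± √45)/2, so r₁ = \frac{1}{2} + \frac{3 \sqrt{5}}{2}, r₂ = \frac{1}{2} - \frac{3 \sqrt{5}}{2}.
General solution: g(n) = A·r₁^n + B·r₂^n.
From the initial conditions, A + B = 5 and r₁A + r₂B = 1.
Since r₁ - r₂ = √45: A = (1 - (5)r₂)/√45 = \frac{5}{2} - \frac{\sqrt{5}}{10}, and B = 5 - A = \frac{\sqrt{5}}{10} + \frac{5}{2}.
So g(n) = \left(\frac{5}{2} - \frac{\sqrt{5}}{10}\right)\left(\frac{1}{2} + \frac{3 \sqrt{5}}{2}\right)^n + \left(\frac{\sqrt{5}}{10} + \frac{5}{2}\right)\left(\frac{1}{2} - \frac{3 \sqrt{5}}{2}\right)^n.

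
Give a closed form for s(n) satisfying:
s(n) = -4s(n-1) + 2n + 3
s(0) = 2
First-order linear with linear forcing.
Homogeneous solution: s_h(n) = A·(-4)^n.
Try particular s_p(n) = pn + q. Substituting:
  pn + q = -4(p(n-1) + q) + 2n + 3.
Matching the n-coefficient: p = -4p + 2 ⇒ p = \frac{2}{5}.
Matching constants: q = 4p - 4q + 3 ⇒ q = \frac{23}{25}.
General: s(n) = A·(-4)^n + \frac{2 n}{5} + \frac{23}{25}.
Apply s(0) = 2: A + \frac{23}{25} = 2 ⇒ A = \frac{27}{25}.
So s(n) = \frac{27 \left(-4\right)^{n}}{25} + \frac{2 n}{5} + \frac{23}{25}.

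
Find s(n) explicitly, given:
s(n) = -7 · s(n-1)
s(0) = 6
Pure geometric recurrence with ratio -7.
By induction s(n) = s(0) · (-7)^n = 6 \left(-7\right)^{n}.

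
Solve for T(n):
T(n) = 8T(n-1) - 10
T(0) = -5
First-order linear non-homogeneous.
Homogeneous solution: T_h(n) = A·(8)^n.
Try constant particular solution T_p = K: K = 8K - 10 ⇒ K = \frac{10}{7}.
General: T(n) = A·(8)^n + \frac{10}{7}.
Apply T(0) = -5: A + \frac{10}{7} = -5 ⇒ A = - \frac{45}{7}.
So T(n) = \frac{10}{7} - \frac{45 \cdot 8^{n}}{7}.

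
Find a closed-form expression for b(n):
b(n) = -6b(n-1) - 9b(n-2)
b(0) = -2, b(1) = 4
Characteristic equation: x² + 6x + 9 = 0, which is (x - (-3))².
Repeated root r = -3.
General solution: b(n) = (A + Bn)·(-3)^n.
From b(0) = -2: A = -2.
From b(1) = 4: (A + B)·(-3) = 4 ⇒ B = \frac{2}{3}.
So b(n) = \left(\frac{2 n}{3} - 2\right) \cdot (-3)^n.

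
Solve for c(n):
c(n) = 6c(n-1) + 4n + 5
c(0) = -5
First-order linear with linear forcing.
Homogeneous solution: c_h(n) = A·(6)^n.
Try particular c_p(n) = pn + q. Substituting:
  pn + q = 6(p(n-1) + q) + 4n + 5.
Matching the n-coefficient: p = 6p + 4 ⇒ p = - \frac{4}{5}.
Matching constants: q = -6p + 6q + 5 ⇒ q = - \frac{49}{25}.
General: c(n) = A·(6)^n - \frac{4 n}{5} - \frac{49}{25}.
Apply c(0) = -5: A - \frac{49}{25} = -5 ⇒ A = - \frac{76}{25}.
So c(n) = - \frac{76 \cdot 6^{n}}{25} - \frac{4 n}{5} - \frac{49}{25}.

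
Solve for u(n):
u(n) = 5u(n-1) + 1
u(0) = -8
First-order linear non-homogeneous.
Homogeneous solution: u_h(n) = A·(5)^n.
Try constant particular solution u_p = K: K = 5K + 1 ⇒ K = - \frac{1}{4}.
General: u(n) = A·(5)^n - \frac{1}{4}.
Apply u(0) = -8: A - \frac{1}{4} = -8 ⇒ A = - \frac{31}{4}.
So u(n) = - \frac{31 \cdot 5^{n}}{4} - \frac{1}{4}.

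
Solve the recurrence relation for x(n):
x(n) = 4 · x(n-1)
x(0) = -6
Pure geometric recurrence with ratio 4.
By induction x(n) = x(0) · (4)^n = - 6 \cdot 4^{n}.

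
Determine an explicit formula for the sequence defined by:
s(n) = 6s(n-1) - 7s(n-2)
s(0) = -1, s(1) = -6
Characteristic equation: x² - 6x + 7 = 0.
Discriminant Δ = (6)² + 4·(-7) = 8.
Roots r₁,₂ = (6 ± √8)/2, so r₁ = \sqrt{2} + 3, r₂ = 3 - \sqrt{2}.
General solution: s(n) = A·r₁^n + B·r₂^n.
From the initial conditions, A + B = -1 and r₁A + r₂B = -6.
Since r₁ - r₂ = √8: A = (-6 - (-1)r₂)/√8 = - \frac{3 \sqrt{2}}{4} - \frac{1}{2}, and B = -1 - A = - \frac{1}{2} + \frac{3 \sqrt{2}}{4}.
So s(n) = \left(- \frac{3 \sqrt{2}}{4} - \frac{1}{2}\right)\left(\sqrt{2} + 3\right)^n + \left(- \frac{1}{2} + \frac{3 \sqrt{2}}{4}\right)\left(3 - \sqrt{2}\right)^n.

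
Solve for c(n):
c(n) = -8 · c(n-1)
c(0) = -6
Pure geometric recurrence with ratio -8.
By induction c(n) = c(0) · (-8)^n = - 6 \left(-8\right)^{n}.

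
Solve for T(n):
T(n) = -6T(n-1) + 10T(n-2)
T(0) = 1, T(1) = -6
Characteristic equation: x² + 6x - 10 = 0.
Discriminant Δ = (-6)² + 4·(10) = 76.
Roots r₁,₂ = (-6 ± √76)/2, so r₁ = -3 + \sqrt{19}, r₂ = - \sqrt{19} - 3.
General solution: T(n) = A·r₁^n + B·r₂^n.
From the initial conditions, A + B = 1 and r₁A + r₂B = -6.
Since r₁ - r₂ = √76: A = (-6 - (1)r₂)/√76 = \frac{1}{2} - \frac{3 \sqrt{19}}{38}, and B = 1 - A = \frac{3 \sqrt{19}}{38} + \frac{1}{2}.
So T(n) = \left(\frac{1}{2} - \frac{3 \sqrt{19}}{38}\right)\left(-3 + \sqrt{19}\right)^n + \left(\frac{3 \sqrt{19}}{38} + \frac{1}{2}\right)\left(- \sqrt{19} - 3\right)^n.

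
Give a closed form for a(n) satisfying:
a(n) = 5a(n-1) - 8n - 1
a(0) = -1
First-order linear with linear forcing.
Homogeneous solution: a_h(n) = A·(5)^n.
Try particular a_p(n) = pn + q. Substituting:
  pn + q = 5(p(n-1) + q) - 8n - 1.
Matching the n-coefficient: p = 5p - 8 ⇒ p = 2.
Matching constants: q = -5p + 5q - 1 ⇒ q = \frac{11}{4}.
General: a(n) = A·(5)^n + 2 n + \frac{11}{4}.
Apply a(0) = -1: A + \frac{11}{4} = -1 ⇒ A = - \frac{15}{4}.
So a(n) = - \frac{15 \cdot 5^{n}}{4} + 2 n + \frac{11}{4}.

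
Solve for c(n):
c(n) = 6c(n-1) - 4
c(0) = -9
First-order linear non-homogeneous.
Homogeneous solution: c_h(n) = A·(6)^n.
Try constant particular solution c_p = K: K = 6K - 4 ⇒ K = \frac{4}{5}.
General: c(n) = A·(6)^n + \frac{4}{5}.
Apply c(0) = -9: A + \frac{4}{5} = -9 ⇒ A = - \frac{49}{5}.
So c(n) = \frac{4}{5} - \frac{49 \cdot 6^{n}}{5}.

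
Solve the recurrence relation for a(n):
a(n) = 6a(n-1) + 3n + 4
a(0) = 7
First-order linear with linear forcing.
Homogeneous solution: a_h(n) = A·(6)^n.
Try particular a_p(n) = pn + q. Substituting:
  pn + q = 6(p(n-1) + q) + 3n + 4.
Matching the n-coefficient: p = 6p + 3 ⇒ p = - \frac{3}{5}.
Matching constants: q = -6p + 6q + 4 ⇒ q = - \frac{38}{25}.
General: a(n) = A·(6)^n - \frac{3 n}{5} - \frac{38}{25}.
Apply a(0) = 7: A - \frac{38}{25} = 7 ⇒ A = \frac{213}{25}.
So a(n) = \frac{213 \cdot 6^{n}}{25} - \frac{3 n}{5} - \frac{38}{25}.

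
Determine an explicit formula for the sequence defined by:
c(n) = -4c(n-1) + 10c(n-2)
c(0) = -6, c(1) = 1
Characteristic equation: x² + 4x - 10 = 0.
Discriminant Δ = (-4)² + 4·(10) = 56.
Roots r₁,₂ = (-4 ± √56)/2, so r₁ = -2 + \sqrt{14}, r₂ = - \sqrt{14} - 2.
General solution: c(n) = A·r₁^n + B·r₂^n.
From the initial conditions, A + B = -6 and r₁A + r₂B = 1.
Since r₁ - r₂ = √56: A = (1 - (-6)r₂)/√56 = -3 - \frac{11 \sqrt{14}}{28}, and B = -6 - A = -3 + \frac{11 \sqrt{14}}{28}.
So c(n) = \left(-3 - \frac{11 \sqrt{14}}{28}\right)\left(-2 + \sqrt{14}\right)^n + \left(-3 + \frac{11 \sqrt{14}}{28}\right)\left(- \sqrt{14} - 2\right)^n.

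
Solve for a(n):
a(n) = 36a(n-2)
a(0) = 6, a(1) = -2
Characteristic equation: x² - 36 = 0, which factors as (x - (6))(x - (-6)) = 0.
Roots r₁ = 6, r₂ = -6 (distinct).
General solution: a(n) = A·(6)^n + B·(-6)^n.
From a(0) = 6: A + B = 6.
From a(1) = -2: 6A - 6B = -2.
Solving: A = \frac{17}{6}, B = \frac{19}{6}.
So a(n) = \frac{19 \left(-6\right)^{n}}{6} + \frac{17 \cdot 6^{n}}{6}.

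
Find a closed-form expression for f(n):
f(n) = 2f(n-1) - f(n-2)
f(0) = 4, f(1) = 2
Characteristic equation: x² - 2x + 1 = 0, which is (x - (1))².
Repeated root r = 1.
General solution: f(n) = (A + Bn)·(1)^n.
From f(0) = 4: A = 4.
From f(1) = 2: (A + B)·(1) = 2 ⇒ B = -2.
So f(n) = \left(4 - 2 n\right) \cdot (1)^n.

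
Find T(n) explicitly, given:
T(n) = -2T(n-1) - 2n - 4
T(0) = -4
First-order linear with linear forcing.
Homogeneous solution: T_h(n) = A·(-2)^n.
Try particular T_p(n) = pn + q. Substituting:
  pn + q = -2(p(n-1) + q) - 2n - 4.
Matching the n-coefficient: p = -2p - 2 ⇒ p = - \frac{2}{3}.
Matching constants: q = 2p - 2q - 4 ⇒ q = - \frac{16}{9}.
General: T(n) = A·(-2)^n - \frac{2 n}{3} - \frac{16}{9}.
Apply T(0) = -4: A - \frac{16}{9} = -4 ⇒ A = - \frac{20}{9}.
So T(n) = - \frac{20 \left(-2\right)^{n}}{9} - \frac{2 n}{3} - \frac{16}{9}.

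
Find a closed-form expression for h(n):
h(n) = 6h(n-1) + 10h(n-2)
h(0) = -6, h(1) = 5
Characteristic equation: x² - 6x - 10 = 0.
Discriminant Δ = (6)² + 4·(10) = 76.
Roots r₁,₂ = (6 ± √76)/2, so r₁ = 3 + \sqrt{19}, r₂ = 3 - \sqrt{19}.
General solution: h(n) = A·r₁^n + B·r₂^n.
From the initial conditions, A + B = -6 and r₁A + r₂B = 5.
Since r₁ - r₂ = √76: A = (5 - (-6)r₂)/√76 = -3 + \frac{23 \sqrt{19}}{38}, and B = -6 - A = -3 - \frac{23 \sqrt{19}}{38}.
So h(n) = \left(-3 + \frac{23 \sqrt{19}}{38}\right)\left(3 + \sqrt{19}\right)^n + \left(-3 - \frac{23 \sqrt{19}}{38}\right)\left(3 - \sqrt{19}\right)^n.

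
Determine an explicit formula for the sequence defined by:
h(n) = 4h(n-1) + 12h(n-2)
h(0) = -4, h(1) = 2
Characteristic equation: x² - 4x - 12 = 0, which factors as (x - (-2))(x - (6)) = 0.
Roots r₁ = -2, r₂ = 6 (distinct).
General solution: h(n) = A·(-2)^n + B·(6)^n.
From h(0) = -4: A + B = -4.
From h(1) = 2: -2A + 6B = 2.
Solving: A = - \frac{13}{4}, B = - \frac{3}{4}.
So h(n) = - \frac{13 \left(-2\right)^{n}}{4} - \frac{3 \cdot 6^{n}}{4}.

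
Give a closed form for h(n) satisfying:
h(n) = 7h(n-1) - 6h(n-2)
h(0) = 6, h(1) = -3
Characteristic equation: x² - 7x + 6 = 0, which factors as (x - (6))(x - (1)) = 0.
Roots r₁ = 6, r₂ = 1 (distinct).
General solution: h(n) = A·(6)^n + B·(1)^n.
From h(0) = 6: A + B = 6.
From h(1) = -3: 6A + B = -3.
Solving: A = - \frac{9}{5}, B = \frac{39}{5}.
So h(n) = \frac{39}{5} - \frac{9 \cdot 6^{n}}{5}.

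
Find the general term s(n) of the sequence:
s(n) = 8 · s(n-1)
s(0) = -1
Pure geometric recurrence with ratio 8.
By induction s(n) = s(0) · (8)^n = - 8^{n}.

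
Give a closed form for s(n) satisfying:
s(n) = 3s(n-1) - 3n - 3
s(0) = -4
First-order linear with linear forcing.
Homogeneous solution: s_h(n) = A·(3)^n.
Try particular s_p(n) = pn + q. Substituting:
  pn + q = 3(p(n-1) + q) - 3n - 3.
Matching the n-coefficient: p = 3p - 3 ⇒ p = \frac{3}{2}.
Matching constants: q = -3p + 3q - 3 ⇒ q = \frac{15}{4}.
General: s(n) = A·(3)^n + \frac{3 n}{2} + \frac{15}{4}.
Apply s(0) = -4: A + \frac{15}{4} = -4 ⇒ A = - \frac{31}{4}.
So s(n) = - \frac{31 \cdot 3^{n}}{4} + \frac{3 n}{2} + \frac{15}{4}.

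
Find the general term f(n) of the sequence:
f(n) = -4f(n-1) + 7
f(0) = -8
First-order linear non-homogeneous.
Homogeneous solution: f_h(n) = A·(-4)^n.
Try constant particular solution f_p = K: K = -4K + 7 ⇒ K = \frac{7}{5}.
General: f(n) = A·(-4)^n + \frac{7}{5}.
Apply f(0) = -8: A + \frac{7}{5} = -8 ⇒ A = - \frac{47}{5}.
So f(n) = \frac{7}{5} - \frac{47 \left(-4\right)^{n}}{5}.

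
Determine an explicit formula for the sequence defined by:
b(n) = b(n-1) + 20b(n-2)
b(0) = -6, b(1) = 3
Characteristic equation: x² - x - 20 = 0, which factors as (x - (5))(x - (-4)) = 0.
Roots r₁ = 5, r₂ = -4 (distinct).
General solution: b(n) = A·(5)^n + B·(-4)^n.
From b(0) = -6: A + B = -6.
From b(1) = 3: 5A - 4B = 3.
Solving: A = - \frac{7}{3}, B = - \frac{11}{3}.
So b(n) = - \frac{11 \left(-4\right)^{n}}{3} - \frac{7 \cdot 5^{n}}{3}.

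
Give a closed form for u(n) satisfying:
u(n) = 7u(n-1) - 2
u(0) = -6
First-order linear non-homogeneous.
Homogeneous solution: u_h(n) = A·(7)^n.
Try constant particular solution u_p = K: K = 7K - 2 ⇒ K = \frac{1}{3}.
General: u(n) = A·(7)^n + \frac{1}{3}.
Apply u(0) = -6: A + \frac{1}{3} = -6 ⇒ A = - \frac{19}{3}.
So u(n) = \frac{1}{3} - \frac{19 \cdot 7^{n}}{3}.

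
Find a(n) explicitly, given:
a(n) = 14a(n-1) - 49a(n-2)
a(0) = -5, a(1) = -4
Characteristic equation: x² - 14x + 49 = 0, which is (x - (7))².
Repeated root r = 7.
General solution: a(n) = (A + Bn)·(7)^n.
From a(0) = -5: A = -5.
From a(1) = -4: (A + B)·(7) = -4 ⇒ B = \frac{31}{7}.
So a(n) = \left(\frac{31 n}{7} - 5\right) \cdot (7)^n.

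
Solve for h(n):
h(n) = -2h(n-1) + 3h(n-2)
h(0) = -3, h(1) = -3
Characteristic equation: x² + 2x - 3 = 0, which factors as (x - (1))(x - (-3)) = 0.
Roots r₁ = 1, r₂ = -3 (distinct).
General solution: h(n) = A·(1)^n + B·(-3)^n.
From h(0) = -3: A + B = -3.
From h(1) = -3: A - 3B = -3.
Solving: A = -3, B = 0.
So h(n) = -3.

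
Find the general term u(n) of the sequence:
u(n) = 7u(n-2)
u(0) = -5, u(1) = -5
Characteristic equation: x² - 7 = 0.
Discriminant Δ = (0)² + 4·(7) = 28.
Roots r₁,₂ = (0 ± √28)/2, so r₁ = \sqrt{7}, r₂ = - \sqrt{7}.
General solution: u(n) = A·r₁^n + B·r₂^n.
From the initial conditions, A + B = -5 and r₁A + r₂B = -5.
Since r₁ - r₂ = √28: A = (-5 - (-5)r₂)/√28 = - \frac{5}{2} - \frac{5 \sqrt{7}}{14}, and B = -5 - A = - \frac{5}{2} + \frac{5 \sqrt{7}}{14}.
So u(n) = \left(- \frac{5}{2} - \frac{5 \sqrt{7}}{14}\right)\left(\sqrt{7}\right)^n + \left(- \frac{5}{2} + \frac{5 \sqrt{7}}{14}\right)\left(- \sqrt{7}\right)^n.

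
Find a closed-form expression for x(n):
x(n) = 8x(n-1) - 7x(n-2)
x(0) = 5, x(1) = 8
Characteristic equation: x² - 8x + 7 = 0, which factors as (x - (7))(x - (1)) = 0.
Roots r₁ = 7, r₂ = 1 (distinct).
General solution: x(n) = A·(7)^n + B·(1)^n.
From x(0) = 5: A + B = 5.
From x(1) = 8: 7A + B = 8.
Solving: A = \frac{1}{2}, B = \frac{9}{2}.
So x(n) = \frac{7^{n}}{2} + \frac{9}{2}.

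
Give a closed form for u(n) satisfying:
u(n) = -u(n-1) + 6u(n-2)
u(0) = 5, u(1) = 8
Characteristic equation: x² + x - 6 = 0, which factors as (x - (-3))(x - (2)) = 0.
Roots r₁ = -3, r₂ = 2 (distinct).
General solution: u(n) = A·(-3)^n + B·(2)^n.
From u(0) = 5: A + B = 5.
From u(1) = 8: -3A + 2B = 8.
Solving: A = \frac{2}{5}, B = \frac{23}{5}.
So u(n) = \frac{2 \left(-3\right)^{n}}{5} + \frac{23 \cdot 2^{n}}{5}.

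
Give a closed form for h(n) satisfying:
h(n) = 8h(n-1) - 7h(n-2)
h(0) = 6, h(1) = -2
Characteristic equation: x² - 8x + 7 = 0, which factors as (x - (7))(x - (1)) = 0.
Roots r₁ = 7, r₂ = 1 (distinct).
General solution: h(n) = A·(7)^n + B·(1)^n.
From h(0) = 6: A + B = 6.
From h(1) = -2: 7A + B = -2.
Solving: A = - \frac{4}{3}, B = \frac{22}{3}.
So h(n) = \frac{22}{3} - \frac{4 \cdot 7^{n}}{3}.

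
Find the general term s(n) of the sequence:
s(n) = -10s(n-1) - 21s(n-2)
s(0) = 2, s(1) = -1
Characteristic equation: x² + 10x + 21 = 0, which factors as (x - (-7))(x - (-3)) = 0.
Roots r₁ = -7, r₂ = -3 (distinct).
General solution: s(n) = A·(-7)^n + B·(-3)^n.
From s(0) = 2: A + B = 2.
From s(1) = -1: -7A - 3B = -1.
Solving: A = - \frac{5}{4}, B = \frac{13}{4}.
So s(n) = \frac{13 \left(-3\right)^{n}}{4} - \frac{5 \left(-7\right)^{n}}{4}.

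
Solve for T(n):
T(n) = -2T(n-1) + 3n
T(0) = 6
First-order linear with linear forcing.
Homogeneous solution: T_h(n) = A·(-2)^n.
Try particular T_p(n) = pn + q. Substituting:
  pn + q = -2(p(n-1) + q) + 3n.
Matching the n-coefficient: p = -2p + 3 ⇒ p = 1.
Matching constants: q = 2p - 2q ⇒ q = \frac{2}{3}.
General: T(n) = A·(-2)^n + n + \frac{2}{3}.
Apply T(0) = 6: A + \frac{2}{3} = 6 ⇒ A = \frac{16}{3}.
So T(n) = \frac{16 \left(-2\right)^{n}}{3} + n + \frac{2}{3}.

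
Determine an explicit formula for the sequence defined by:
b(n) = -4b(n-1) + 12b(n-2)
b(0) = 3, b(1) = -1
Characteristic equation: x² + 4x - 12 = 0, which factors as (x - (-6))(x - (2)) = 0.
Roots r₁ = -6, r₂ = 2 (distinct).
General solution: b(n) = A·(-6)^n + B·(2)^n.
From b(0) = 3: A + B = 3.
From b(1) = -1: -6A + 2B = -1.
Solving: A = \frac{7}{8}, B = \frac{17}{8}.
So b(n) = \frac{7 \left(-6\right)^{n}}{8} + \frac{17 \cdot 2^{n}}{8}.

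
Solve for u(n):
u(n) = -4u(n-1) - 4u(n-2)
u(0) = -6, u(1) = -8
Characteristic equation: x² + 4x + 4 = 0, which is (x - (-2))².
Repeated root r = -2.
General solution: u(n) = (A + Bn)·(-2)^n.
From u(0) = -6: A = -6.
From u(1) = -8: (A + B)·(-2) = -8 ⇒ B = 10.
So u(n) = \left(10 n - 6\right) \cdot (-2)^n.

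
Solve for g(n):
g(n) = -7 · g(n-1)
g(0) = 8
Pure geometric recurrence with ratio -7.
By induction g(n) = g(0) · (-7)^n = 8 \left(-7\right)^{n}.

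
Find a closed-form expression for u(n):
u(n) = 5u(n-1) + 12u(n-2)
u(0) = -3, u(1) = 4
Characteristic equation: x² - 5x - 12 = 0.
Discriminant Δ = (5)² + 4·(12) = 73.
Roots r₁,₂ = (5 ± √73)/2, so r₁ = \frac{5}{2} + \frac{\sqrt{73}}{2}, r₂ = \frac{5}{2} - \frac{\sqrt{73}}{2}.
General solution: u(n) = A·r₁^n + B·r₂^n.
From the initial conditions, A + B = -3 and r₁A + r₂B = 4.
Since r₁ - r₂ = √73: A = (4 - (-3)r₂)/√73 = - \frac{3}{2} + \frac{23 \sqrt{73}}{146}, and B = -3 - A = - \frac{3}{2} - \frac{23 \sqrt{73}}{146}.
So u(n) = \left(- \frac{3}{2} + \frac{23 \sqrt{73}}{146}\right)\left(\frac{5}{2} + \frac{\sqrt{73}}{2}\right)^n + \left(- \frac{3}{2} - \frac{23 \sqrt{73}}{146}\right)\left(\frac{5}{2} - \frac{\sqrt{73}}{2}\right)^n.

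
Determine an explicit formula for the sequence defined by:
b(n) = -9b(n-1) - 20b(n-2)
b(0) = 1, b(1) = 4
Characteristic equation: x² + 9x + 20 = 0, which factors as (x - (-4))(x - (-5)) = 0.
Roots r₁ = -4, r₂ = -5 (distinct).
General solution: b(n) = A·(-4)^n + B·(-5)^n.
From b(0) = 1: A + B = 1.
From b(1) = 4: -4A - 5B = 4.
Solving: A = 9, B = -8.
So b(n) = 9 \left(-4\right)^{n} - 8 \left(-5\right)^{n}.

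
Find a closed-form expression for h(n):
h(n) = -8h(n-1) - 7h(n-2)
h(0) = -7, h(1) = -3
Characteristic equation: x² + 8x + 7 = 0, which factors as (x - (-7))(x - (-1)) = 0.
Roots r₁ = -7, r₂ = -1 (distinct).
General solution: h(n) = A·(-7)^n + B·(-1)^n.
From h(0) = -7: A + B = -7.
From h(1) = -3: -7A - B = -3.
Solving: A = \frac{5}{3}, B = - \frac{26}{3}.
So h(n) = - \frac{26 \left(-1\right)^{n}}{3} + \frac{5 \left(-7\right)^{n}}{3}.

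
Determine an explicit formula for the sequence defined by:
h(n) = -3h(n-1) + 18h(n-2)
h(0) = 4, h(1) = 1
Characteristic equation: x² + 3x - 18 = 0, which factors as (x - (3))(x - (-6)) = 0.
Roots r₁ = 3, r₂ = -6 (distinct).
General solution: h(n) = A·(3)^n + B·(-6)^n.
From h(0) = 4: A + B = 4.
From h(1) = 1: 3A - 6B = 1.
Solving: A = \frac{25}{9}, B = \frac{11}{9}.
So h(n) = \frac{11 \left(-6\right)^{n}}{9} + \frac{25 \cdot 3^{n}}{9}.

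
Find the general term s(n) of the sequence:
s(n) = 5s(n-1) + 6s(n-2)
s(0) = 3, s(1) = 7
Characteristic equation: x² - 5x - 6 = 0, which factors as (x - (6))(x - (-1)) = 0.
Roots r₁ = 6, r₂ = -1 (distinct).
General solution: s(n) = A·(6)^n + B·(-1)^n.
From s(0) = 3: A + B = 3.
From s(1) = 7: 6A - B = 7.
Solving: A = \frac{10}{7}, B = \frac{11}{7}.
So s(n) = \frac{11 \left(-1\right)^{n}}{7} + \frac{10 \cdot 6^{n}}{7}.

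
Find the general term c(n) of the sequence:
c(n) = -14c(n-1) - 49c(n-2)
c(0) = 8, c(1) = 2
Characteristic equation: x² + 14x + 49 = 0, which is (x - (-7))².
Repeated root r = -7.
General solution: c(n) = (A + Bn)·(-7)^n.
From c(0) = 8: A = 8.
From c(1) = 2: (A + B)·(-7) = 2 ⇒ B = - \frac{58}{7}.
So c(n) = \left(8 - \frac{58 n}{7}\right) \cdot (-7)^n.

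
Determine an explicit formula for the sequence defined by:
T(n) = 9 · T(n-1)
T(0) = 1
Pure geometric recurrence with ratio 9.
By induction T(n) = T(0) · (9)^n = 9^{n}.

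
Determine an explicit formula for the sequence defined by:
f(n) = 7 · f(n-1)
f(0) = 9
Pure geometric recurrence with ratio 7.
By induction f(n) = f(0) · (7)^n = 9 \cdot 7^{n}.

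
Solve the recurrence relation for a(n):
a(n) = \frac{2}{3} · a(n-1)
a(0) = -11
Pure geometric recurrence with ratio \frac{2}{3}.
By induction a(n) = a(0) · (\frac{2}{3})^n = - 11 \left(\frac{2}{3}\right)^{n}.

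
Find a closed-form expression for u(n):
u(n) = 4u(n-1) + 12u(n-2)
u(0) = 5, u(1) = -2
Characteristic equation: x² - 4x - 12 = 0, which factors as (x - (-2))(x - (6)) = 0.
Roots r₁ = -2, r₂ = 6 (distinct).
General solution: u(n) = A·(-2)^n + B·(6)^n.
From u(0) = 5: A + B = 5.
From u(1) = -2: -2A + 6B = -2.
Solving: A = 4, B = 1.
So u(n) = 4 \left(-2\right)^{n} + 6^{n}.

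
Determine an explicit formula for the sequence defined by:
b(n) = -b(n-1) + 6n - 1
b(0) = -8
First-order linear with linear forcing.
Homogeneous solution: b_h(n) = A·(-1)^n.
Try particular b_p(n) = pn + q. Substituting:
  pn + q = -(p(n-1) + q) + 6n - 1.
Matching the n-coefficient: p = -p + 6 ⇒ p = 3.
Matching constants: q = p - q - 1 ⇒ q = 1.
General: b(n) = A·(-1)^n + 3 n + 1.
Apply b(0) = -8: A + 1 = -8 ⇒ A = -9.
So b(n) = - 9 \left(-1\right)^{n} + 3 n + 1.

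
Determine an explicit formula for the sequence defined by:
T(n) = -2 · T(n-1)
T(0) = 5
Pure geometric recurrence with ratio -2.
By induction T(n) = T(0) · (-2)^n = 5 \left(-2\right)^{n}.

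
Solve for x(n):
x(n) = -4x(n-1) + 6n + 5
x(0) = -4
First-order linear with linear forcing.
Homogeneous solution: x_h(n) = A·(-4)^n.
Try particular x_p(n) = pn + q. Substituting:
  pn + q = -4(p(n-1) + q) + 6n + 5.
Matching the n-coefficient: p = -4p + 6 ⇒ p = \frac{6}{5}.
Matching constants: q = 4p - 4q + 5 ⇒ q = \frac{49}{25}.
General: x(n) = A·(-4)^n + \frac{6 n}{5} + \frac{49}{25}.
Apply x(0) = -4: A + \frac{49}{25} = -4 ⇒ A = - \frac{149}{25}.
So x(n) = - \frac{149 \left(-4\right)^{n}}{25} + \frac{6 n}{5} + \frac{49}{25}.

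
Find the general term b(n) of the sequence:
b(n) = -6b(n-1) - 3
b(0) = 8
First-order linear non-homogeneous.
Homogeneous solution: b_h(n) = A·(-6)^n.
Try constant particular solution b_p = K: K = -6K - 3 ⇒ K = - \frac{3}{7}.
General: b(n) = A·(-6)^n - \frac{3}{7}.
Apply b(0) = 8: A - \frac{3}{7} = 8 ⇒ A = \frac{59}{7}.
So b(n) = \frac{59 \left(-6\right)^{n}}{7} - \frac{3}{7}.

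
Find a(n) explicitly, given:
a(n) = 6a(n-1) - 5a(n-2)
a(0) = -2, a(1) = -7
Characteristic equation: x² - 6x + 5 = 0, which factors as (x - (1))(x - (5)) = 0.
Roots r₁ = 1, r₂ = 5 (distinct).
General solution: a(n) = A·(1)^n + B·(5)^n.
From a(0) = -2: A + B = -2.
From a(1) = -7: A + 5B = -7.
Solving: A = - \frac{3}{4}, B = - \frac{5}{4}.
So a(n) = - \frac{5 \cdot 5^{n}}{4} - \frac{3}{4}.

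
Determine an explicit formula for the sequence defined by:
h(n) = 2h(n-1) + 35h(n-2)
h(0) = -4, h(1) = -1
Characteristic equation: x² - 2x - 35 = 0, which factors as (x - (7))(x - (-5)) = 0.
Roots r₁ = 7, r₂ = -5 (distinct).
General solution: h(n) = A·(7)^n + B·(-5)^n.
From h(0) = -4: A + B = -4.
From h(1) = -1: 7A - 5B = -1.
Solving: A = - \frac{7}{4}, B = - \frac{9}{4}.
So h(n) = - \frac{9 \left(-5\right)^{n}}{4} - \frac{7 \cdot 7^{n}}{4}.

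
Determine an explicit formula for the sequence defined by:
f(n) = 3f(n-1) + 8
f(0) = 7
First-order linear non-homogeneous.
Homogeneous solution: f_h(n) = A·(3)^n.
Try constant particular solution f_p = K: K = 3K + 8 ⇒ K = -4.
General: f(n) = A·(3)^n - 4.
Apply f(0) = 7: A - 4 = 7 ⇒ A = 11.
So f(n) = 11 \cdot 3^{n} - 4.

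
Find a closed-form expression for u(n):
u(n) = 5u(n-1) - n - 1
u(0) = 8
First-order linear with linear forcing.
Homogeneous solution: u_h(n) = A·(5)^n.
Try particular u_p(n) = pn + q. Substituting:
  pn + q = 5(p(n-1) + q) - n - 1.
Matching the n-coefficient: p = 5p - 1 ⇒ p = \frac{1}{4}.
Matching constants: q = -5p + 5q - 1 ⇒ q = \frac{9}{16}.
General: u(n) = A·(5)^n + \frac{n}{4} + \frac{9}{16}.
Apply u(0) = 8: A + \frac{9}{16} = 8 ⇒ A = \frac{119}{16}.
So u(n) = \frac{119 \cdot 5^{n}}{16} + \frac{n}{4} + \frac{9}{16}.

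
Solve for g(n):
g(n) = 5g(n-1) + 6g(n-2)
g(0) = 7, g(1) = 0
Characteristic equation: x² - 5x - 6 = 0, which factors as (x - (6))(x - (-1)) = 0.
Roots r₁ = 6, r₂ = -1 (distinct).
General solution: g(n) = A·(6)^n + B·(-1)^n.
From g(0) = 7: A + B = 7.
From g(1) = 0: 6A - B = 0.
Solving: A = 1, B = 6.
So g(n) = 6 \left(-1\right)^{n} + 6^{n}.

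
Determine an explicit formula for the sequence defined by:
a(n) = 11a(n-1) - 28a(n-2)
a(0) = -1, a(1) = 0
Characteristic equation: x² - 11x + 28 = 0, which factors as (x - (7))(x - (4)) = 0.
Roots r₁ = 7, r₂ = 4 (distinct).
General solution: a(n) = A·(7)^n + B·(4)^n.
From a(0) = -1: A + B = -1.
From a(1) = 0: 7A + 4B = 0.
Solving: A = \frac{4}{3}, B = - \frac{7}{3}.
So a(n) = - \frac{7 \cdot 4^{n}}{3} + \frac{4 \cdot 7^{n}}{3}.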